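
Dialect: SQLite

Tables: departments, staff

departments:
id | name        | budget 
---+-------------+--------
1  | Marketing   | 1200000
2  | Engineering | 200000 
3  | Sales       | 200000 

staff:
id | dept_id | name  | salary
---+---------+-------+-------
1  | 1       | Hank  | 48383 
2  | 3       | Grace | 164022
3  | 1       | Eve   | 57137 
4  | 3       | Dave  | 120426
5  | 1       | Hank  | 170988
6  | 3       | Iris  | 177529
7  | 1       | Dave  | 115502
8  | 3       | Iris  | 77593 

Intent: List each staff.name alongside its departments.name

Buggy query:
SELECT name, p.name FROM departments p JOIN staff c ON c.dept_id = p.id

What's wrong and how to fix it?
Bug: 'name' exists in both joined tables, so the database can't tell which one is meant

Fix: Qualify the column with its table alias (c.name)

Corrected query:
SELECT c.name, p.name FROM departments p JOIN staff c ON c.dept_id = p.id

Result:
name  | name     
------+----------
Hank  | Marketing
Grace | Sales    
Eve   | Marketing
Dave  | Sales    
Hank  | Marketing
Iris  | Sales    
Dave  | Marketing
Iris  | Sales    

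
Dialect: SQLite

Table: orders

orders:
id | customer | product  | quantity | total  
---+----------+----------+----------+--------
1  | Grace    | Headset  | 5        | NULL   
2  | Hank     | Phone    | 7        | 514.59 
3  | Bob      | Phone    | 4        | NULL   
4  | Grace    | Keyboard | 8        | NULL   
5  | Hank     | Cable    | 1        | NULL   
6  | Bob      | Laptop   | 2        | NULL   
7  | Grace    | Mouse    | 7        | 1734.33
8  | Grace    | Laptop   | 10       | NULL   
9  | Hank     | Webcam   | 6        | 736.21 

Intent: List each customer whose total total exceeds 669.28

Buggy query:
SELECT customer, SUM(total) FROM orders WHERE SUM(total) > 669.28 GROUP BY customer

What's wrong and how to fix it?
Bug: SUM(total) is an aggregate, but WHERE filters rows before aggregation

Fix: Use HAVING (which filters groups after aggregation) instead of WHERE

Corrected query:
SELECT customer, SUM(total) FROM orders GROUP BY customer HAVING SUM(total) > 669.28

Result:
customer | SUM(total)
---------+-----------
Grace    | 1734.33   
Hank     | 1250.8    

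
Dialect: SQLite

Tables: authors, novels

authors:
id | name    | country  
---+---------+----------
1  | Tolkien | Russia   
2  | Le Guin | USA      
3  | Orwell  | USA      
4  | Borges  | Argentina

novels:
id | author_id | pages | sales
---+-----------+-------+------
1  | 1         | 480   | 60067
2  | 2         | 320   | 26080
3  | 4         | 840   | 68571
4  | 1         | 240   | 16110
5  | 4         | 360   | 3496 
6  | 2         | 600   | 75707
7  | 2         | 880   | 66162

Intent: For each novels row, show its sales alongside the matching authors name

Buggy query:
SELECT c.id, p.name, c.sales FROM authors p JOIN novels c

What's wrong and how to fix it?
Bug: Missing join condition: each novels row is matched to all authors rows instead of just its own

Fix: Add ON c.author_id = p.id to the JOIN

Corrected query:
SELECT c.id, p.name, c.sales FROM authors p JOIN novels c ON c.author_id = p.id

Result:
id | name    | sales
---+---------+------
1  | Tolkien | 60067
2  | Le Guin | 26080
3  | Borges  | 68571
4  | Tolkien | 16110
5  | Borges  | 3496 
6  | Le Guin | 75707
7  | Le Guin | 66162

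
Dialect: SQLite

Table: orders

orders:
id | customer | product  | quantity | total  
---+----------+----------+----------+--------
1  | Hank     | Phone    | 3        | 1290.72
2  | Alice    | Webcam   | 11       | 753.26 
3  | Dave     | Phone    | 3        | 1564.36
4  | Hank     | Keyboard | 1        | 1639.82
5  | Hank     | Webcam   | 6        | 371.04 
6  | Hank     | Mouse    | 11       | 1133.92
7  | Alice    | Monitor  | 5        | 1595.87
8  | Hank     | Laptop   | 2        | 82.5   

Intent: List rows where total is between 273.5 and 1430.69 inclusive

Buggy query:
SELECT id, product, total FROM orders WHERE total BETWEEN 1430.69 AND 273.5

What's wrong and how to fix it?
Bug: BETWEEN expects the lower bound first; with 1430.69 AND 273.5 the range is empty

Fix: Swap the bounds so the smaller value comes first

Corrected query:
SELECT id, product, total FROM orders WHERE total BETWEEN 273.5 AND 1430.69

Result:
id | product | total  
---+---------+--------
1  | Phone   | 1290.72
2  | Webcam  | 753.26 
5  | Webcam  | 371.04 
6  | Mouse   | 1133.92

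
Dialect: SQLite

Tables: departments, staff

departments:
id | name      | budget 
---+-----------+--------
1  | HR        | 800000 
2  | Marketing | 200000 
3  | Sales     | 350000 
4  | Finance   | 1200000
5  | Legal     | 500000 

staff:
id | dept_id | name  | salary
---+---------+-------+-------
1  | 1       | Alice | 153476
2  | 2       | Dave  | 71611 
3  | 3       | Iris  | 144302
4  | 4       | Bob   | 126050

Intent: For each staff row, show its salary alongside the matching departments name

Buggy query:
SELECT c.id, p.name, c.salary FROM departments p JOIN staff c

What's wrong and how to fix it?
Bug: Missing join condition: each staff row is matched to all departments rows instead of just its own

Fix: Add ON c.dept_id = p.id to the JOIN

Corrected query:
SELECT c.id, p.name, c.salary FROM departments p JOIN staff c ON c.dept_id = p.id

Result:
id | name      | salary
---+-----------+-------
1  | HR        | 153476
2  | Marketing | 71611 
3  | Sales     | 144302
4  | Finance   | 126050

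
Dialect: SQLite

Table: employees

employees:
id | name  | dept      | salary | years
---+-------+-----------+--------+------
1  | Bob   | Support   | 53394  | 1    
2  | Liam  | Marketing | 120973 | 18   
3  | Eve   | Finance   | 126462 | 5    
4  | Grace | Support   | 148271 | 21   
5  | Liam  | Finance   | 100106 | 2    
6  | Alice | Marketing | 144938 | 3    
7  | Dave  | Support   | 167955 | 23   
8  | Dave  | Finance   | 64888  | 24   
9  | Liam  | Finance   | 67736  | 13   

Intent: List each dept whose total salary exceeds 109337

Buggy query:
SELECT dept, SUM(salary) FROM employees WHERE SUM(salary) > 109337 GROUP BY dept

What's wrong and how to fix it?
Bug: SUM(salary) is an aggregate, but WHERE filters rows before aggregation

Fix: Use HAVING (which filters groups after aggregation) instead of WHERE

Corrected query:
SELECT dept, SUM(salary) FROM employees GROUP BY dept HAVING SUM(salary) > 109337

Result:
dept      | SUM(salary)
----------+------------
Finance   | 359192     
Marketing | 265911     
Support   | 369620     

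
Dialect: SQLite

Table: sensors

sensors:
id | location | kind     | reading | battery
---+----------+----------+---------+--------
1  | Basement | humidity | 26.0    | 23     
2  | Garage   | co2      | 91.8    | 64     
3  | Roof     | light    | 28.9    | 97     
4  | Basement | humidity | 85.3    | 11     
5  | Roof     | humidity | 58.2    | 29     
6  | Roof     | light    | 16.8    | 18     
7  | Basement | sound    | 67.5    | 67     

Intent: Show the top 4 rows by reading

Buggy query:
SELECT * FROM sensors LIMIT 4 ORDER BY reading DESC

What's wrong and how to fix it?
Bug: LIMIT must come after ORDER BY

Fix: Swap the clauses: ORDER BY first, then LIMIT

Corrected query:
SELECT * FROM sensors ORDER BY reading DESC LIMIT 4

Result:
id | location | kind     | reading | battery
---+----------+----------+---------+--------
2  | Garage   | co2      | 91.8    | 64     
4  | Basement | humidity | 85.3    | 11     
7  | Basement | sound    | 67.5    | 67     
5  | Roof     | humidity | 58.2    | 29     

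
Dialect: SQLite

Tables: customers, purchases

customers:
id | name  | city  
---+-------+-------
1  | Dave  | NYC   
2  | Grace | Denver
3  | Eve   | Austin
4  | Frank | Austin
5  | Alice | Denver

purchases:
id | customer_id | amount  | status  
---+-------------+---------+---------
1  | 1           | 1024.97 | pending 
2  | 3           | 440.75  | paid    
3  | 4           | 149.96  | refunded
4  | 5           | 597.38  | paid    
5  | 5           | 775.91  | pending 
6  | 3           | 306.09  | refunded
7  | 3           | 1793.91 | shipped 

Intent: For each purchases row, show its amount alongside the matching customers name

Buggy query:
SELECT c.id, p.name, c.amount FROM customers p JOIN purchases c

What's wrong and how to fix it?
Bug: JOIN with no ON clause produces a cartesian product; every purchases row pairs with every customers row

Fix: Specify the join condition linking the foreign key to the parent id

Corrected query:
SELECT c.id, p.name, c.amount FROM customers p JOIN purchases c ON c.customer_id = p.id

Result:
id | name  | amount 
---+-------+--------
1  | Dave  | 1024.97
2  | Eve   | 440.75 
3  | Frank | 149.96 
4  | Alice | 597.38 
5  | Alice | 775.91 
6  | Eve   | 306.09 
7  | Eve   | 1793.91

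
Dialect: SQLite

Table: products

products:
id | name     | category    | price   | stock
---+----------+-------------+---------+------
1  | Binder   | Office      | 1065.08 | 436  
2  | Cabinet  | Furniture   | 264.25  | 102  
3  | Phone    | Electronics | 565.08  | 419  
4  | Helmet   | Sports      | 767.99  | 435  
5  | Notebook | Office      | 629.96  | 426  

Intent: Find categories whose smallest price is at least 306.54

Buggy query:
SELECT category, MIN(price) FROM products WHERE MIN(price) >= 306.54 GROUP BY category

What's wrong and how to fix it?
Bug: MIN() in WHERE is a misuse of aggregate

Fix: Use HAVING for the per-group MIN condition

Corrected query:
SELECT category, MIN(price) FROM products GROUP BY category HAVING MIN(price) >= 306.54

Result:
category    | MIN(price)
------------+-----------
Electronics | 565.08    
Office      | 629.96    
Sports      | 767.99    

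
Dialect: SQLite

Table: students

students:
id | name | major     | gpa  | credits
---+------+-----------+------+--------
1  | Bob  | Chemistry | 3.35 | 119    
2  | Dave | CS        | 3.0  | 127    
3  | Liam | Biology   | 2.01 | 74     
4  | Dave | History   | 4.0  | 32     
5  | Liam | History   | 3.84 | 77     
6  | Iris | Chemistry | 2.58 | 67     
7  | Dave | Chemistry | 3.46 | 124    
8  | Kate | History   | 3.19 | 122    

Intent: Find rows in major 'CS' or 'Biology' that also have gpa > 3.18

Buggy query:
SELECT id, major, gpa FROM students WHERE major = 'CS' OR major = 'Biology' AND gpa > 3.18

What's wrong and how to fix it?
Bug: AND binds tighter than OR, so this parses as major = 'CS' OR (major = 'Biology' AND gpa > 3.18)

Fix: Group the OR with parentheses (or use IN), then AND the threshold

Corrected query:
SELECT id, major, gpa FROM students WHERE (major = 'CS' OR major = 'Biology') AND gpa > 3.18

Result:
(no rows)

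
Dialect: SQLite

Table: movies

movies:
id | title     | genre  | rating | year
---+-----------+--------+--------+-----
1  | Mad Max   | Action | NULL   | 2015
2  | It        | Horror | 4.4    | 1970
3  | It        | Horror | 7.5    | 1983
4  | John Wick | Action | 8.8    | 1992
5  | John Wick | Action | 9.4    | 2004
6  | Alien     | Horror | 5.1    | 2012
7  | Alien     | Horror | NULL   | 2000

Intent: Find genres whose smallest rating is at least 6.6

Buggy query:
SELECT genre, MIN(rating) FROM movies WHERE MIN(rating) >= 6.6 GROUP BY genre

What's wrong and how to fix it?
Bug: MIN() in WHERE is a misuse of aggregate

Fix: Replace WHERE with HAVING after the GROUP BY

Corrected query:
SELECT genre, MIN(rating) FROM movies GROUP BY genre HAVING MIN(rating) >= 6.6

Result:
genre  | MIN(rating)
-------+------------
Action | 8.8        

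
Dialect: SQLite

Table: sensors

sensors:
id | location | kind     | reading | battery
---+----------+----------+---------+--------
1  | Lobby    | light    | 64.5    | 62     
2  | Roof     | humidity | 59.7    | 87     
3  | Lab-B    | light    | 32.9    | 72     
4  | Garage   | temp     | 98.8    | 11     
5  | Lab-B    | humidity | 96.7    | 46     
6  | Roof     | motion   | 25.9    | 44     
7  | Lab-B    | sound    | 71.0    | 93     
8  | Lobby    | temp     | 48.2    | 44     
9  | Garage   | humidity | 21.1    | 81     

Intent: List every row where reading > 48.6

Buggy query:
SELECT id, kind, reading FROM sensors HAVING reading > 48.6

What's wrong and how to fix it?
Bug: HAVING filters the output of aggregation, but this query has no GROUP BY and no aggregate functions, so SQLite rejects it (HAVING clause on a non-aggregate query); the condition here is per row

Fix: Replace HAVING with WHERE since the condition applies to individual rows

Corrected query:
SELECT id, kind, reading FROM sensors WHERE reading > 48.6

Result:
id | kind     | reading
---+----------+--------
1  | light    | 64.5   
2  | humidity | 59.7   
4  | temp     | 98.8   
5  | humidity | 96.7   
7  | sound    | 71     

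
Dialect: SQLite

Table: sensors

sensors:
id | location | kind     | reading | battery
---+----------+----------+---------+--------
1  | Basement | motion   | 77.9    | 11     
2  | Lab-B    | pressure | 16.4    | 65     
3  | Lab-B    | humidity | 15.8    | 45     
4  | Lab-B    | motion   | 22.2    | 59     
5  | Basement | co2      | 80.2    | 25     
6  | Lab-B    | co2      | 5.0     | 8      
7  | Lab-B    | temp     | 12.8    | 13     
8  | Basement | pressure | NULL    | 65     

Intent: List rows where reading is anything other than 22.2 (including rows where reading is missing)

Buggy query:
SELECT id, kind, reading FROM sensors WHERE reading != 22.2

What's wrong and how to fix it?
Bug: 'reading != 22.2' is unknown when reading is NULL, so NULL rows are silently excluded

Fix: Add an explicit OR reading IS NULL to include the missing-value rows

Corrected query:
SELECT id, kind, reading FROM sensors WHERE reading != 22.2 OR reading IS NULL

Result:
id | kind     | reading
---+----------+--------
1  | motion   | 77.9   
2  | pressure | 16.4   
3  | humidity | 15.8   
5  | co2      | 80.2   
6  | co2      | 5      
7  | temp     | 12.8   
8  | pressure | NULL   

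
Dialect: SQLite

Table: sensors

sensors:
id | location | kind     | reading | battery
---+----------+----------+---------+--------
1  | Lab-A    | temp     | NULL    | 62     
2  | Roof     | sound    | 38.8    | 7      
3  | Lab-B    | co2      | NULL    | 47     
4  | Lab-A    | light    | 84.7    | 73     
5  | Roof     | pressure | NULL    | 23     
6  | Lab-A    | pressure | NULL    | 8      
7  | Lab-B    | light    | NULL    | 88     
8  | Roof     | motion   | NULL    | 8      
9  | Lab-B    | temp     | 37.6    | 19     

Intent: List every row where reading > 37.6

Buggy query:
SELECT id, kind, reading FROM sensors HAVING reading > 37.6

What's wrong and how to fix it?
Bug: This is a non-aggregate query (no GROUP BY, no aggregates), so in SQLite the HAVING clause is invalid here; a row-level condition belongs in WHERE

Fix: Replace HAVING with WHERE since the condition applies to individual rows

Corrected query:
SELECT id, kind, reading FROM sensors WHERE reading > 37.6

Result:
id | kind  | reading
---+-------+--------
2  | sound | 38.8   
4  | light | 84.7   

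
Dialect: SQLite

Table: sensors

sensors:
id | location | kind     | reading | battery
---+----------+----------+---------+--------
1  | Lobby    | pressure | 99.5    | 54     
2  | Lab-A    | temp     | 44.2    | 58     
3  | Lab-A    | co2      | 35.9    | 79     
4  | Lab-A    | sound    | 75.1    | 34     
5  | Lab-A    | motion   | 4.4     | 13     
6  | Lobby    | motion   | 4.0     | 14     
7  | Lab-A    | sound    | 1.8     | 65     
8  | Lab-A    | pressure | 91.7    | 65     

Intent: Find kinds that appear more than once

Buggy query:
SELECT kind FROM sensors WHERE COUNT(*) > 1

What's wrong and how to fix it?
Bug: WHERE can't reference COUNT(*); aggregates are computed after WHERE

Fix: Group first, then use HAVING for the count condition

Corrected query:
SELECT kind FROM sensors GROUP BY kind HAVING COUNT(*) > 1

Result:
kind    
--------
motion  
pressure
sound   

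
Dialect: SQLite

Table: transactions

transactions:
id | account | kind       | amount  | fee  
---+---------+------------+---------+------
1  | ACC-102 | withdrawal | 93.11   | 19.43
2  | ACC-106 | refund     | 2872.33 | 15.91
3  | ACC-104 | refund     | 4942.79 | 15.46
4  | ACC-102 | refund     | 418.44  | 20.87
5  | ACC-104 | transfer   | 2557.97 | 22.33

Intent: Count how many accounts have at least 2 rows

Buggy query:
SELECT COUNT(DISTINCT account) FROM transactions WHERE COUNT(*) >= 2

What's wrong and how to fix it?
Bug: WHERE filters individual rows, not groups, so a group-level COUNT is invalid there

Fix: Group first with HAVING COUNT(*) >= 2, then COUNT the resulting groups

Corrected query:
SELECT COUNT(*) FROM (SELECT account FROM transactions GROUP BY account HAVING COUNT(*) >= 2)

Result:
COUNT(*)
--------
2       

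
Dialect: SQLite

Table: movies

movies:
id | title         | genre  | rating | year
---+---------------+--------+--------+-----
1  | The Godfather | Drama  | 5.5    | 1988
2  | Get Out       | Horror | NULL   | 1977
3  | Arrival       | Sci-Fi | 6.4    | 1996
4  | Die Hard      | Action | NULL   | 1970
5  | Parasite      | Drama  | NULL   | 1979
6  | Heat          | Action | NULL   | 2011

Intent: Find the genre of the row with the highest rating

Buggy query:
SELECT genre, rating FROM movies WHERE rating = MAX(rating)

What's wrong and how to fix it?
Bug: MAX(rating) is an aggregate and cannot be used directly in WHERE

Fix: Use a subquery: WHERE rating = (SELECT MAX(rating) FROM movies)

Corrected query:
SELECT genre, rating FROM movies WHERE rating = (SELECT MAX(rating) FROM movies)

Result:
genre  | rating
-------+-------
Sci-Fi | 6.4   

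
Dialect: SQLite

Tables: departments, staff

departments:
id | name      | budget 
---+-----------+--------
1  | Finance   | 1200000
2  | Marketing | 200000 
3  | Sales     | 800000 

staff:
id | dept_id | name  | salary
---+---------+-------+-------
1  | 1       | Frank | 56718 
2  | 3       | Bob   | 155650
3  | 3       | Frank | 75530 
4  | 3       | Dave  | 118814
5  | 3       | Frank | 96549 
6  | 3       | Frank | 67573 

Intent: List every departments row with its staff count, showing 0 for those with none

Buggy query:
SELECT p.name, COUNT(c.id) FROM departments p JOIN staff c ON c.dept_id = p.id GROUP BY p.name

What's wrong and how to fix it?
Bug: An inner join excludes parents with zero children

Fix: Switch to LEFT JOIN to retain unmatched parent rows

Corrected query:
SELECT p.name, COUNT(c.id) FROM departments p LEFT JOIN staff c ON c.dept_id = p.id GROUP BY p.name

Result:
name      | COUNT(c.id)
----------+------------
Finance   | 1          
Marketing | 0          
Sales     | 5          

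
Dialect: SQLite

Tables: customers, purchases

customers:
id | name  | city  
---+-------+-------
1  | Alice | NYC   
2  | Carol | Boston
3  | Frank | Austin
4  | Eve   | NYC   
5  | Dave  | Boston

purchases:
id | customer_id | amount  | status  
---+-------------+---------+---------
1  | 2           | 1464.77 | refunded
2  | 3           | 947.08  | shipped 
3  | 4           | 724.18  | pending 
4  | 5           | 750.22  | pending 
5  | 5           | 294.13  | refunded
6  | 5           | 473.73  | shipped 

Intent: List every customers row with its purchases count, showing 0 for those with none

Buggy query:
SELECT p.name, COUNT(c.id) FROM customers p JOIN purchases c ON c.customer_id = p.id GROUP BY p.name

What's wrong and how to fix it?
Bug: INNER JOIN drops customers rows that have no matching purchases rows

Fix: Switch to LEFT JOIN to retain unmatched parent rows

Corrected query:
SELECT p.name, COUNT(c.id) FROM customers p LEFT JOIN purchases c ON c.customer_id = p.id GROUP BY p.name

Result:
name  | COUNT(c.id)
------+------------
Alice | 0          
Carol | 1          
Dave  | 3          
Eve   | 1          
Frank | 1          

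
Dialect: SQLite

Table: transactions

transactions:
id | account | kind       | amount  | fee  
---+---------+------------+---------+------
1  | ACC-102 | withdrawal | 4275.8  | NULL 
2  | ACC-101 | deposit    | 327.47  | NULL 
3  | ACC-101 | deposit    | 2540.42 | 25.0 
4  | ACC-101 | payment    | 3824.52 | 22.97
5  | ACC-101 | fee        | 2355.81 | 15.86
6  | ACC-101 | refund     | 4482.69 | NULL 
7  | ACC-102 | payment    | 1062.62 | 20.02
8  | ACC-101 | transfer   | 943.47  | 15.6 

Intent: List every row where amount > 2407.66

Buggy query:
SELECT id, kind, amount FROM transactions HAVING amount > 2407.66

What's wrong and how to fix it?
Bug: This is a non-aggregate query (no GROUP BY, no aggregates), so in SQLite the HAVING clause is invalid here; a row-level condition belongs in WHERE

Fix: Replace HAVING with WHERE since the condition applies to individual rows

Corrected query:
SELECT id, kind, amount FROM transactions WHERE amount > 2407.66

Result:
id | kind       | amount 
---+------------+--------
1  | withdrawal | 4275.8 
3  | deposit    | 2540.42
4  | payment    | 3824.52
6  | refund     | 4482.69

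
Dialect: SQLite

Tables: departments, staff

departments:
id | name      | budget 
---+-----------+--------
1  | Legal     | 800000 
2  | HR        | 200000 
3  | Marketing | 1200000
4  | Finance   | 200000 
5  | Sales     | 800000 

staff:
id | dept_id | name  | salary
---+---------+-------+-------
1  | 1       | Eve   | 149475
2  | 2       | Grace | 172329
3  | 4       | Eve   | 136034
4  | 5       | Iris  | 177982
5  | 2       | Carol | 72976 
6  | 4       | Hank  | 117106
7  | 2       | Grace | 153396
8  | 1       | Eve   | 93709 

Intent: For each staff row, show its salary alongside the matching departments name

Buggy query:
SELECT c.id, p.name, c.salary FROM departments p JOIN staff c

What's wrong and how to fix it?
Bug: JOIN with no ON clause produces a cartesian product; every staff row pairs with every departments row

Fix: Specify the join condition linking the foreign key to the parent id

Corrected query:
SELECT c.id, p.name, c.salary FROM departments p JOIN staff c ON c.dept_id = p.id

Result:
id | name    | salary
---+---------+-------
1  | Legal   | 149475
2  | HR      | 172329
3  | Finance | 136034
4  | Sales   | 177982
5  | HR      | 72976 
6  | Finance | 117106
7  | HR      | 153396
8  | Legal   | 93709 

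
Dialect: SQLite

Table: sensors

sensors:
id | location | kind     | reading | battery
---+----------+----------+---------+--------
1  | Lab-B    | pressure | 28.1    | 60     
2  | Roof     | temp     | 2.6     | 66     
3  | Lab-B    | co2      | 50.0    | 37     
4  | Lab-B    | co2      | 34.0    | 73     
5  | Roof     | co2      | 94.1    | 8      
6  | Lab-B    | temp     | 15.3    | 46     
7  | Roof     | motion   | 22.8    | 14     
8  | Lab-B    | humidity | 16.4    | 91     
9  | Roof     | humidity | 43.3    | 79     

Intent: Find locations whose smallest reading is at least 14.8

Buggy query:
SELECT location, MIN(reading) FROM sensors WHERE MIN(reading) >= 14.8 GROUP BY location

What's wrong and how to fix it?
Bug: Aggregates like MIN are computed per group after WHERE runs

Fix: Use HAVING for the per-group MIN condition

Corrected query:
SELECT location, MIN(reading) FROM sensors GROUP BY location HAVING MIN(reading) >= 14.8

Result:
location | MIN(reading)
---------+-------------
Lab-B    | 15.3        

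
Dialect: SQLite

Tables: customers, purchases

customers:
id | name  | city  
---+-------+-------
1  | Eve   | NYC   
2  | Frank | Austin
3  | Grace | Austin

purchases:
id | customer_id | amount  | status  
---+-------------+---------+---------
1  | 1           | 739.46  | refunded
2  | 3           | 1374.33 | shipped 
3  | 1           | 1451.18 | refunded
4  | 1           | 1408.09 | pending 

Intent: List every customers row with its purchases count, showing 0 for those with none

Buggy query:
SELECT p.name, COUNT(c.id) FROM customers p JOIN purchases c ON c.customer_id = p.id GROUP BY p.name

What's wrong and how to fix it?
Bug: An inner join excludes parents with zero children

Fix: Switch to LEFT JOIN to retain unmatched parent rows

Corrected query:
SELECT p.name, COUNT(c.id) FROM customers p LEFT JOIN purchases c ON c.customer_id = p.id GROUP BY p.name

Result:
name  | COUNT(c.id)
------+------------
Eve   | 3          
Frank | 0          
Grace | 1          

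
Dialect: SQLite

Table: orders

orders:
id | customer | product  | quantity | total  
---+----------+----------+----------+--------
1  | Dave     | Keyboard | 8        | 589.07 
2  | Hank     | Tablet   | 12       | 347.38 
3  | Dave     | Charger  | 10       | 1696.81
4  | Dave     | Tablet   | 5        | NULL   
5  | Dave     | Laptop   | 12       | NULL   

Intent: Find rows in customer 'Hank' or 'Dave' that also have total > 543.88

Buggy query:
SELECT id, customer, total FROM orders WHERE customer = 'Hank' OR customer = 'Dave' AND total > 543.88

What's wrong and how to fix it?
Bug: Without parentheses, AND is evaluated before OR, so the total filter only applies to the 'Dave' branch

Fix: Group the OR with parentheses (or use IN), then AND the threshold

Corrected query:
SELECT id, customer, total FROM orders WHERE (customer = 'Hank' OR customer = 'Dave') AND total > 543.88

Result:
id | customer | total  
---+----------+--------
1  | Dave     | 589.07 
3  | Dave     | 1696.81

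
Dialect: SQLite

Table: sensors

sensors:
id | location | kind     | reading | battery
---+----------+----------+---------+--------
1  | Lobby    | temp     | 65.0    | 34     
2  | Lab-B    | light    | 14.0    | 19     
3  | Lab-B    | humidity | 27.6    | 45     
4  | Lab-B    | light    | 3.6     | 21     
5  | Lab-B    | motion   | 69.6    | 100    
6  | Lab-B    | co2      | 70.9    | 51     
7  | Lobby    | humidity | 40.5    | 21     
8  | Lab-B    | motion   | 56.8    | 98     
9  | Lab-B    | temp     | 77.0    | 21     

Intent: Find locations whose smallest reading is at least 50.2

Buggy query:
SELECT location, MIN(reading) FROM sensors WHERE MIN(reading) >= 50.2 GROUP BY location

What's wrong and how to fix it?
Bug: MIN() in WHERE is a misuse of aggregate

Fix: Replace WHERE with HAVING after the GROUP BY

Corrected query:
SELECT location, MIN(reading) FROM sensors GROUP BY location HAVING MIN(reading) >= 50.2

Result:
(no rows)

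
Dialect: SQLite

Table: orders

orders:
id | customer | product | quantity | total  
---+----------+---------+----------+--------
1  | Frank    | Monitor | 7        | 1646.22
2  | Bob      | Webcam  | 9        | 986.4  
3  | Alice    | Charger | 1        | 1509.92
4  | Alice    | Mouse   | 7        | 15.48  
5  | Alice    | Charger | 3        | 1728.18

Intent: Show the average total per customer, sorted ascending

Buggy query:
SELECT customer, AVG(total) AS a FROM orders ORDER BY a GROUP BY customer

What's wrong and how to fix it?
Bug: GROUP BY must precede ORDER BY

Fix: Reorder: SELECT … FROM … GROUP BY … ORDER BY …

Corrected query:
SELECT customer, AVG(total) AS a FROM orders GROUP BY customer ORDER BY a

Result:
customer | a          
---------+------------
Bob      | 986.4      
Alice    | 1084.526667
Frank    | 1646.22    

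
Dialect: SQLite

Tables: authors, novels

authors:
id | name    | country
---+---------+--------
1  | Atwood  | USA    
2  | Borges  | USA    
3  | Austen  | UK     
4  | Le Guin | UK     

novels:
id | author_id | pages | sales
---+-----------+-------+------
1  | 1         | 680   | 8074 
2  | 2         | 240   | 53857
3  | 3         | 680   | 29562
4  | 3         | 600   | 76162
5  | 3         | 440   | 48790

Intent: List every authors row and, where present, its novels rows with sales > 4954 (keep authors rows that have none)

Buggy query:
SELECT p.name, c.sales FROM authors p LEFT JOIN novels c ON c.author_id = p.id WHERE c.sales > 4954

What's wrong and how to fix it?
Bug: A WHERE condition on the right-hand table after LEFT JOIN drops unmatched parents

Fix: Move the right-table condition into the ON clause so unmatched parents are kept

Corrected query:
SELECT p.name, c.sales FROM authors p LEFT JOIN novels c ON c.author_id = p.id AND c.sales > 4954

Result:
name    | sales
--------+------
Atwood  | 8074 
Borges  | 53857
Austen  | 29562
Austen  | 48790
Austen  | 76162
Le Guin | NULL 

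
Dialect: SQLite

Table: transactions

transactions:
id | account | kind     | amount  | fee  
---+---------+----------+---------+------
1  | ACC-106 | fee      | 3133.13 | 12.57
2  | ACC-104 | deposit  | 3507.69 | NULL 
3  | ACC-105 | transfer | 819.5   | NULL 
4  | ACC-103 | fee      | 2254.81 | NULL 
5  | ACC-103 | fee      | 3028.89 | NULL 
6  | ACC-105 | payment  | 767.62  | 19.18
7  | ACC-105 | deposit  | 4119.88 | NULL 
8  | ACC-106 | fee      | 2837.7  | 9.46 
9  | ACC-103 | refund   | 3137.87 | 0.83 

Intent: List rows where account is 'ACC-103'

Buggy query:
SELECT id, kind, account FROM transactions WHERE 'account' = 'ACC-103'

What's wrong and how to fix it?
Bug: Single quotes denote string literals in SQL; the column name is being compared as a constant string

Fix: Remove the quotes around the column name (or use double quotes for an identifier)

Corrected query:
SELECT id, kind, account FROM transactions WHERE account = 'ACC-103'

Result:
id | kind   | account
---+--------+--------
4  | fee    | ACC-103
5  | fee    | ACC-103
9  | refund | ACC-103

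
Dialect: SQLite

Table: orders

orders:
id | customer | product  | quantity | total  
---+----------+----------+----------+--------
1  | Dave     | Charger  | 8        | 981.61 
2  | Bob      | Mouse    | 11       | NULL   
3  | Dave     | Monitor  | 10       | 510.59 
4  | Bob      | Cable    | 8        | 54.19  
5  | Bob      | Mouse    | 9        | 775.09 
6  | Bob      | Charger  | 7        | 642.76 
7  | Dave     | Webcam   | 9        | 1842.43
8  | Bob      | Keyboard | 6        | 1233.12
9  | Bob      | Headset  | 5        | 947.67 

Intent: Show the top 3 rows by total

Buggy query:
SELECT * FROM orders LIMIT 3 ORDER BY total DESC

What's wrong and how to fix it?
Bug: LIMIT must come after ORDER BY

Fix: Sort with ORDER BY, then apply LIMIT

Corrected query:
SELECT * FROM orders ORDER BY total DESC LIMIT 3

Result:
id | customer | product  | quantity | total  
---+----------+----------+----------+--------
7  | Dave     | Webcam   | 9        | 1842.43
8  | Bob      | Keyboard | 6        | 1233.12
1  | Dave     | Charger  | 8        | 981.61 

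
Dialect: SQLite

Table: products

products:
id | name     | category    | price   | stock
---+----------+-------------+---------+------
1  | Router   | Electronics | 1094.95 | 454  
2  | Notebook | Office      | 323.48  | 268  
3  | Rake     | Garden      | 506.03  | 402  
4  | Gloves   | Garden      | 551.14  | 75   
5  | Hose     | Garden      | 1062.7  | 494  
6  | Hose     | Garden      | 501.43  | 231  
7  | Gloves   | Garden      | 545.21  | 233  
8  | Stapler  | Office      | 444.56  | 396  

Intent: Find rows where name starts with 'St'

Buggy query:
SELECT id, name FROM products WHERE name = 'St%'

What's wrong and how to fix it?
Bug: '=' compares the literal string including the % character; pattern matching needs LIKE

Fix: Replace '=' with LIKE so 'St%' is treated as a pattern

Corrected query:
SELECT id, name FROM products WHERE name LIKE 'St%'

Result:
id | name   
---+--------
8  | Stapler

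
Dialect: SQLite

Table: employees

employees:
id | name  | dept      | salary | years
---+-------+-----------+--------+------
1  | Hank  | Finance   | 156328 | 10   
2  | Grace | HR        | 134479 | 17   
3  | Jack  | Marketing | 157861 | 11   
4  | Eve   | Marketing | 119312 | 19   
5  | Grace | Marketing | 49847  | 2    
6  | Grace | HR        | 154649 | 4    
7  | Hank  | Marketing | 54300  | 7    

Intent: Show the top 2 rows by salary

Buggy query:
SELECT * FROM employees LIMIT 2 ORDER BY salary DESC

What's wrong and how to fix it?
Bug: ORDER BY cannot follow LIMIT; LIMIT is the final clause

Fix: Sort with ORDER BY, then apply LIMIT

Corrected query:
SELECT * FROM employees ORDER BY salary DESC LIMIT 2

Result:
id | name | dept      | salary | years
---+------+-----------+--------+------
3  | Jack | Marketing | 157861 | 11   
1  | Hank | Finance   | 156328 | 10   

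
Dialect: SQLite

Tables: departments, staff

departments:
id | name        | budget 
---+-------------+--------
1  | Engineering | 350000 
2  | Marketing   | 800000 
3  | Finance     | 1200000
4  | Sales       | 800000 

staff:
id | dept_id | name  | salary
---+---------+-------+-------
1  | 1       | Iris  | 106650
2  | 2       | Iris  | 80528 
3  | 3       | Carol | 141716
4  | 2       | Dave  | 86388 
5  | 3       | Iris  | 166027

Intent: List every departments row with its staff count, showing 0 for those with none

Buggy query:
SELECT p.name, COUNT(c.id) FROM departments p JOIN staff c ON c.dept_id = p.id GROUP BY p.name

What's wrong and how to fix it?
Bug: An inner join excludes parents with zero children

Fix: Switch to LEFT JOIN to retain unmatched parent rows

Corrected query:
SELECT p.name, COUNT(c.id) FROM departments p LEFT JOIN staff c ON c.dept_id = p.id GROUP BY p.name

Result:
name        | COUNT(c.id)
------------+------------
Engineering | 1          
Finance     | 2          
Marketing   | 2          
Sales       | 0          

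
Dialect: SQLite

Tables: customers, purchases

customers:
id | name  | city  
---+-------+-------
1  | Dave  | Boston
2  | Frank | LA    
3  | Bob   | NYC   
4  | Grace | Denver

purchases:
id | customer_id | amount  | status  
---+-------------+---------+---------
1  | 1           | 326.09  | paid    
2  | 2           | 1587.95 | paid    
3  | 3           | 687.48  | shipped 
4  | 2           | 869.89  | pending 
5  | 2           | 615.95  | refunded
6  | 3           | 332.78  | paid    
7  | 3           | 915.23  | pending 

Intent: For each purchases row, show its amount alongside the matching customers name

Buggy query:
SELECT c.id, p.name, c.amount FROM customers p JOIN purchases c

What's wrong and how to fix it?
Bug: JOIN with no ON clause produces a cartesian product; every purchases row pairs with every customers row

Fix: Specify the join condition linking the foreign key to the parent id

Corrected query:
SELECT c.id, p.name, c.amount FROM customers p JOIN purchases c ON c.customer_id = p.id

Result:
id | name  | amount 
---+-------+--------
1  | Dave  | 326.09 
2  | Frank | 1587.95
3  | Bob   | 687.48 
4  | Frank | 869.89 
5  | Frank | 615.95 
6  | Bob   | 332.78 
7  | Bob   | 915.23 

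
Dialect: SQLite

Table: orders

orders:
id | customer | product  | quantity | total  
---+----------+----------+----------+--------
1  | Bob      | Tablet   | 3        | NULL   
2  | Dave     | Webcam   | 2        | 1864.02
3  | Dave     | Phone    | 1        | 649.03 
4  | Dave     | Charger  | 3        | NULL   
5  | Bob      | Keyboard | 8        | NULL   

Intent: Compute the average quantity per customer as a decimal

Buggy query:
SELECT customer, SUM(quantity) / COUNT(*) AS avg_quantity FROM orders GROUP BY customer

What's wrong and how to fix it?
Bug: Both operands are integers, so '/' performs integer division and truncates

Fix: Cast one side to REAL so the division keeps the fractional part

Corrected query:
SELECT customer, SUM(quantity) * 1.0 / COUNT(*) AS avg_quantity FROM orders GROUP BY customer

Result:
customer | avg_quantity
---------+-------------
Bob      | 5.5         
Dave     | 2           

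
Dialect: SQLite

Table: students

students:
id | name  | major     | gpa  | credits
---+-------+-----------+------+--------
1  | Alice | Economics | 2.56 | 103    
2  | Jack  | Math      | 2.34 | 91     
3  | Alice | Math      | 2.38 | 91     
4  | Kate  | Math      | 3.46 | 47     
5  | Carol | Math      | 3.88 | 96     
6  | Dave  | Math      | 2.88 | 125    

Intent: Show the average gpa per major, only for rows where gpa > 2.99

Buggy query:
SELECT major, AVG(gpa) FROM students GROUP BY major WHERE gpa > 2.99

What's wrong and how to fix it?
Bug: Row-level WHERE must come before GROUP BY in the clause order

Fix: Place WHERE between FROM and GROUP BY

Corrected query:
SELECT major, AVG(gpa) FROM students WHERE gpa > 2.99 GROUP BY major

Result:
major | AVG(gpa)
------+---------
Math  | 3.67    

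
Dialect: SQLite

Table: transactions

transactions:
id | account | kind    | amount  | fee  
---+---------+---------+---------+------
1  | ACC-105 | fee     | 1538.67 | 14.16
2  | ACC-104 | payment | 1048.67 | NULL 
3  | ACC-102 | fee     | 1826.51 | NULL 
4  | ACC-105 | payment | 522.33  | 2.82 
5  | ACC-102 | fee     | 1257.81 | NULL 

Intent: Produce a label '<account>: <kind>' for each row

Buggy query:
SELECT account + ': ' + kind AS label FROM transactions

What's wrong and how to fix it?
Bug: SQLite uses || for string concatenation; + coerces text to numbers (yielding 0)

Fix: Use the || operator for string concatenation

Corrected query:
SELECT account || ': ' || kind AS label FROM transactions

Result:
label           
----------------
ACC-105: fee    
ACC-104: payment
ACC-102: fee    
ACC-105: payment
ACC-102: fee    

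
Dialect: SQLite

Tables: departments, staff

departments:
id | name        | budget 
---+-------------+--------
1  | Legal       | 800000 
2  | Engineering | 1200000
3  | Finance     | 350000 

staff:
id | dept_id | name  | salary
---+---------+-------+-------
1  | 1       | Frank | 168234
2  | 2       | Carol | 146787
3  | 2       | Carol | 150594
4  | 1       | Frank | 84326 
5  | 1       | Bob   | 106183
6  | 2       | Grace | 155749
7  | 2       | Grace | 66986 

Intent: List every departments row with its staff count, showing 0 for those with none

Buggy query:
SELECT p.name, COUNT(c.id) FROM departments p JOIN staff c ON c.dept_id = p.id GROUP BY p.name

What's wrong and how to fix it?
Bug: An inner join excludes parents with zero children

Fix: Use LEFT JOIN so parents without children still appear (COUNT(c.id) gives 0)

Corrected query:
SELECT p.name, COUNT(c.id) FROM departments p LEFT JOIN staff c ON c.dept_id = p.id GROUP BY p.name

Result:
name        | COUNT(c.id)
------------+------------
Engineering | 4          
Finance     | 0          
Legal       | 3          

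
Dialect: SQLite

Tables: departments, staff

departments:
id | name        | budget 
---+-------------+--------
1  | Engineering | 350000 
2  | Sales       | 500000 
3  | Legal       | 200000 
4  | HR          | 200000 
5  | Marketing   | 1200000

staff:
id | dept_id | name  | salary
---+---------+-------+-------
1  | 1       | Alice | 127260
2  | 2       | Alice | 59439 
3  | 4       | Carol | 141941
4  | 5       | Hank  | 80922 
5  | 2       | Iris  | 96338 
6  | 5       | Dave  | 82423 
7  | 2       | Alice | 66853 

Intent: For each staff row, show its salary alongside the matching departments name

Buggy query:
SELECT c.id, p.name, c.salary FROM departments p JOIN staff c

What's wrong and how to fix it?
Bug: Missing join condition: each staff row is matched to all departments rows instead of just its own

Fix: Specify the join condition linking the foreign key to the parent id

Corrected query:
SELECT c.id, p.name, c.salary FROM departments p JOIN staff c ON c.dept_id = p.id

Result:
id | name        | salary
---+-------------+-------
1  | Engineering | 127260
2  | Sales       | 59439 
3  | HR          | 141941
4  | Marketing   | 80922 
5  | Sales       | 96338 
6  | Marketing   | 82423 
7  | Sales       | 66853 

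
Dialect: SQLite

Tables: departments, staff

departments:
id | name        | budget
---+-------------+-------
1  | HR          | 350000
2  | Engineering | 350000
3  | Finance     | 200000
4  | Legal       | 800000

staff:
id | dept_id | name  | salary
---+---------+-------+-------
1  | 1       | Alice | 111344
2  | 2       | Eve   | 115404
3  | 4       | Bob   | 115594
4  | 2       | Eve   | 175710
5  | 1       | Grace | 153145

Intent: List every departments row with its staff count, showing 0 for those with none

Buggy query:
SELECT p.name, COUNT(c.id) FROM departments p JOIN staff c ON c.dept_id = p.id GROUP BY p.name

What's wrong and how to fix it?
Bug: INNER JOIN drops departments rows that have no matching staff rows

Fix: Switch to LEFT JOIN to retain unmatched parent rows

Corrected query:
SELECT p.name, COUNT(c.id) FROM departments p LEFT JOIN staff c ON c.dept_id = p.id GROUP BY p.name

Result:
name        | COUNT(c.id)
------------+------------
Engineering | 2          
Finance     | 0          
HR          | 2          
Legal       | 1          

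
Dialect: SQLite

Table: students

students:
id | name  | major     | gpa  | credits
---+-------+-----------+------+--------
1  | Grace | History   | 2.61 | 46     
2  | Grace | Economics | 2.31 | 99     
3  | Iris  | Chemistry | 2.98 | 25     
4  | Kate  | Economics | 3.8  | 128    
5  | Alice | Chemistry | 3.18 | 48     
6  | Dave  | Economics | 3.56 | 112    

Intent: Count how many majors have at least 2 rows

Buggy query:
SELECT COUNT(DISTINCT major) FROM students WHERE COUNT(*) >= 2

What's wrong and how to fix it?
Bug: COUNT(*) cannot appear in WHERE; the per-group count doesn't exist yet

Fix: Group first with HAVING COUNT(*) >= 2, then COUNT the resulting groups

Corrected query:
SELECT COUNT(*) FROM (SELECT major FROM students GROUP BY major HAVING COUNT(*) >= 2)

Result:
COUNT(*)
--------
2       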